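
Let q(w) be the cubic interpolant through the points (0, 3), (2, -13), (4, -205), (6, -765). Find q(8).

L_0(8) = (6)·(4)·(2)/[(-2)·(-4)·(-6)] = -1
L_1(8) = (8)·(4)·(2)/[(2)·(-2)·(-4)] = 4
L_2(8) = (8)·(6)·(2)/[(4)·(2)·(-2)] = -6
L_3(8) = (8)·(6)·(4)/[(6)·(4)·(2)] = 4
Sum: 3·(-1) + (-13)·(4) + (-205)·(-6) + (-765)·(4) = -1885

-1885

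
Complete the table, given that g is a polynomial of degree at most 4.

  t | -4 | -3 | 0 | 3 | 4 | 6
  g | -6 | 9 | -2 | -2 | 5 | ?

The 5 known values determine g uniquely (degree ≤ 4).
L_0(6) = (9)·(6)·(3)·(2)/[(-1)·(-4)·(-7)·(-8)] = 81/56
L_1(6) = (10)·(6)·(3)·(2)/[(1)·(-3)·(-6)·(-7)] = -20/7
L_2(6) = (10)·(9)·(3)·(2)/[(4)·(3)·(-3)·(-4)] = 15/4
L_3(6) = (10)·(9)·(6)·(2)/[(7)·(6)·(3)·(-1)] = -60/7
L_4(6) = (10)·(9)·(6)·(3)/[(8)·(7)·(4)·(1)] = 405/56
Sum: (-6)·(81/56) + 9·(-20/7) + (-2)·(15/4) + (-2)·(-60/7) + 5·(405/56) = 639/56

639/56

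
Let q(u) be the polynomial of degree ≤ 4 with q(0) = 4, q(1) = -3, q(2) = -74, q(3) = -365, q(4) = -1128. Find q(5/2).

L_0(5/2) = (3/2)·(1/2)·(-1/2)·(-3/2)/[(-1)·(-2)·(-3)·(-4)] = 3/128
L_1(5/2) = (5/2)·(1/2)·(-1/2)·(-3/2)/[(1)·(-1)·(-2)·(-3)] = -5/32
L_2(5/2) = (5/2)·(3/2)·(-1/2)·(-3/2)/[(2)·(1)·(-1)·(-2)] = 45/64
L_3(5/2) = (5/2)·(3/2)·(1/2)·(-3/2)/[(3)·(2)·(1)·(-1)] = 15/32
L_4(5/2) = (5/2)·(3/2)·(1/2)·(-1/2)/[(4)·(3)·(2)·(1)] = -5/128
Sum: 4·(3/128) + (-3)·(-5/32) + (-74)·(45/64) + (-365)·(15/32) + (-1128)·(-5/128) = -357/2

-357/2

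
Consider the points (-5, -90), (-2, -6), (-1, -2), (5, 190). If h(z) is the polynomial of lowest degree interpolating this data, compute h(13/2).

3029/8

L_0(13/2) = (17/2)·(15/2)·(3/2)/[(-3)·(-4)·(-10)] = -51/64
L_1(13/2) = (23/2)·(15/2)·(3/2)/[(3)·(-1)·(-7)] = 345/56
L_2(13/2) = (23/2)·(17/2)·(3/2)/[(4)·(1)·(-6)] = -391/64
L_3(13/2) = (23/2)·(17/2)·(15/2)/[(10)·(7)·(6)] = 391/224
Sum: (-90)·(-51/64) + (-6)·(345/56) + (-2)·(-391/64) + 190·(391/224) = 3029/8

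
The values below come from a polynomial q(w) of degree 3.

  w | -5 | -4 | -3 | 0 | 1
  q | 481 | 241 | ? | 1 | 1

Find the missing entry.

97

The 4 known values determine q uniquely (degree ≤ 3).
L_0(-3) = (1)·(-3)·(-4)/[(-1)·(-5)·(-6)] = -2/5
L_1(-3) = (2)·(-3)·(-4)/[(1)·(-4)·(-5)] = 6/5
L_2(-3) = (2)·(1)·(-4)/[(5)·(4)·(-1)] = 2/5
L_3(-3) = (2)·(1)·(-3)/[(6)·(5)·(1)] = -1/5
Sum: 481·(-2/5) + 241·(6/5) + 1·(2/5) + 1·(-1/5) = 97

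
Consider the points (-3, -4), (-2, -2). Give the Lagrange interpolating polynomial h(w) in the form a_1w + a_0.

L_0(w) = (w + 2) / [-1] = -w - 2
L_1(w) = (w + 3) / [1] = w + 3
h(w) = (-4)·L_0 + (-2)·L_1
  (-4)·L_0(w) = 4w + 8
  (-2)·L_1(w) = -2w - 6
Adding term by term: 2w + 2

h(w) = 2w + 2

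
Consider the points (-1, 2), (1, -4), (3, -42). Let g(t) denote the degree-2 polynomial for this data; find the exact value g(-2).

Evaluate each Lagrange basis at t = -2:
L_0(-2) = (-3)·(-5)/[(-2)·(-4)] = 15/8
L_1(-2) = (-1)·(-5)/[(2)·(-2)] = -5/4
L_2(-2) = (-1)·(-3)/[(4)·(2)] = 3/8
Sum: 2·(15/8) + (-4)·(-5/4) + (-42)·(3/8) = -7

-7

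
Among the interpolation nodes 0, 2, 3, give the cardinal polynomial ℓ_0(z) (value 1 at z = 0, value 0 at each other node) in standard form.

ℓ_0(z) = (1/6)z^2 - (5/6)z + 1

ℓ_0(z) = (z - 2)(z - 3) / [(-2)·(-3)]
       = (z^2 - 5z + 6) / (6)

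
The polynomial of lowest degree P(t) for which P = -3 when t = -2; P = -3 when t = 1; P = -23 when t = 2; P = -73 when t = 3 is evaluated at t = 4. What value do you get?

-165

Evaluate each Lagrange basis at t = 4:
L_0(4) = (3)·(2)·(1)/[(-3)·(-4)·(-5)] = -1/10
L_1(4) = (6)·(2)·(1)/[(3)·(-1)·(-2)] = 2
L_2(4) = (6)·(3)·(1)/[(4)·(1)·(-1)] = -9/2
L_3(4) = (6)·(3)·(2)/[(5)·(2)·(1)] = 18/5
Sum: (-3)·(-1/10) + (-3)·(2) + (-23)·(-9/2) + (-73)·(18/5) = -165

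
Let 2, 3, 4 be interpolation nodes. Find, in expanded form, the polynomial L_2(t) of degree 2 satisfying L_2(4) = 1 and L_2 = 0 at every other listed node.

L_2(t) = (1/2)t^2 - (5/2)t + 3

L_2(t) = (t - 2)(t - 3) / [(2)·(1)]
       = (t^2 - 5t + 6) / (2)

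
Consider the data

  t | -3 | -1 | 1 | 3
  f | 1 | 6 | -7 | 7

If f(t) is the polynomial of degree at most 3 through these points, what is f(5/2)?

Evaluate each Lagrange basis at t = 5/2:
L_0(5/2) = (7/2)·(3/2)·(-1/2)/[(-2)·(-4)·(-6)] = 7/128
L_1(5/2) = (11/2)·(3/2)·(-1/2)/[(2)·(-2)·(-4)] = -33/128
L_2(5/2) = (11/2)·(7/2)·(-1/2)/[(4)·(2)·(-2)] = 77/128
L_3(5/2) = (11/2)·(7/2)·(3/2)/[(6)·(4)·(2)] = 77/128
Sum: 1·(7/128) + 6·(-33/128) + (-7)·(77/128) + 7·(77/128) = -191/128

-191/128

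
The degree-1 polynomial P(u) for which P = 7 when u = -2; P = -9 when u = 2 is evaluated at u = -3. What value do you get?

11

Evaluate each Lagrange basis at u = -3:
L_0(-3) = (-5)/[(-4)] = 5/4
L_1(-3) = (-1)/[(4)] = -1/4
Sum: 7·(5/4) + (-9)·(-1/4) = 11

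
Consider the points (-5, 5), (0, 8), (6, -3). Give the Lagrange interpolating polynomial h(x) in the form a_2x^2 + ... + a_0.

h(x) = -(73/330)x^2 - (167/330)x + 8

Build the Lagrange basis polynomials:
L_0(x) = x(x - 6) / [55] = (1/55)x^2 - (6/55)x
L_1(x) = (x + 5)(x - 6) / [-30] = -(1/30)x^2 + (1/30)x + 1
L_2(x) = (x + 5)x / [66] = (1/66)x^2 + (5/66)x
h(x) = 5·L_0 + 8·L_1 + (-3)·L_2
  5·L_0(x) = (1/11)x^2 - (6/11)x
  8·L_1(x) = -(4/15)x^2 + (4/15)x + 8
  (-3)·L_2(x) = -(1/22)x^2 - (5/22)x
Adding term by term: -(73/330)x^2 - (167/330)x + 8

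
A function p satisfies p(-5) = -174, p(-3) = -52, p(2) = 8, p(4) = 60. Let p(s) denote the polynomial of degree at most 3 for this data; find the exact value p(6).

200

Evaluate each Lagrange basis at s = 6:
L_0(6) = (9)·(4)·(2)/[(-2)·(-7)·(-9)] = -4/7
L_1(6) = (11)·(4)·(2)/[(2)·(-5)·(-7)] = 44/35
L_2(6) = (11)·(9)·(2)/[(7)·(5)·(-2)] = -99/35
L_3(6) = (11)·(9)·(4)/[(9)·(7)·(2)] = 22/7
Sum: (-174)·(-4/7) + (-52)·(44/35) + 8·(-99/35) + 60·(22/7) = 200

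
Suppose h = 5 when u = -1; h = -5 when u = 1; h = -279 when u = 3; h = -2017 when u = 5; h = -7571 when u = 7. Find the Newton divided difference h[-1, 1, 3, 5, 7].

-3

h[-1,1] = (-5 - 5) / (1 - (-1)) = -5
h[1,3] = (-279 - (-5)) / (3 - 1) = -137
h[3,5] = (-2017 - (-279)) / (5 - 3) = -869
h[5,7] = (-7571 - (-2017)) / (7 - 5) = -2777
h[-1,1,3] = (-137 - (-5)) / (3 - (-1)) = -33
h[1,3,5] = (-869 - (-137)) / (5 - 1) = -183
h[3,5,7] = (-2777 - (-869)) / (7 - 3) = -477
h[-1,1,3,5] = (-183 - (-33)) / (5 - (-1)) = -25
h[1,3,5,7] = (-477 - (-183)) / (7 - 1) = -49
h[-1,1,3,5,7] = (-49 - (-25)) / (7 - (-1)) = -3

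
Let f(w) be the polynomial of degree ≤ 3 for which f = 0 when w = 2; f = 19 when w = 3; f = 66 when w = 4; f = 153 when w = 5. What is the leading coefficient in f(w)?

Build the Lagrange basis polynomials:
L_0(w) = (w - 3)(w - 4)(w - 5) / [-6] = -(1/6)w^3 + 2w^2 - (47/6)w + 10
L_1(w) = (w - 2)(w - 4)(w - 5) / [2] = (1/2)w^3 - (11/2)w^2 + 19w - 20
L_2(w) = (w - 2)(w - 3)(w - 5) / [-2] = -(1/2)w^3 + 5w^2 - (31/2)w + 15
L_3(w) = (w - 2)(w - 3)(w - 4) / [6] = (1/6)w^3 - (3/2)w^2 + (13/3)w - 4
f(w) = 0·L_0 + 19·L_1 + 66·L_2 + 153·L_3
Only the coefficient of w^3 is needed; take it from each L_i and combine:
0·(-1/6) + 19·(1/2) + 66·(-1/2) + 153·(1/6) = 2

2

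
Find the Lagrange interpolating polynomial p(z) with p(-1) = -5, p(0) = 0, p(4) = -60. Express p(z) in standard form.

Build the Lagrange basis polynomials:
L_0(z) = z(z - 4) / [5] = (1/5)z^2 - (4/5)z
L_1(z) = (z + 1)(z - 4) / [-4] = -(1/4)z^2 + (3/4)z + 1
L_2(z) = (z + 1)z / [20] = (1/20)z^2 + (1/20)z
p(z) = (-5)·L_0 + 0·L_1 + (-60)·L_2
  (-5)·L_0(z) = -z^2 + 4z
  0·L_1(z) = 0
  (-60)·L_2(z) = -3z^2 - 3z
Adding term by term: -4z^2 + z

p(z) = -4z^2 + z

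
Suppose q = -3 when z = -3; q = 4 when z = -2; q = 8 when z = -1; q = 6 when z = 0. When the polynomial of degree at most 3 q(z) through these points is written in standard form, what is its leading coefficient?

Build the Lagrange basis polynomials:
L_0(z) = (z + 2)(z + 1)z / [-6] = -(1/6)z^3 - (1/2)z^2 - (1/3)z
L_1(z) = (z + 3)(z + 1)z / [2] = (1/2)z^3 + 2z^2 + (3/2)z
L_2(z) = (z + 3)(z + 2)z / [-2] = -(1/2)z^3 - (5/2)z^2 - 3z
L_3(z) = (z + 3)(z + 2)(z + 1) / [6] = (1/6)z^3 + z^2 + (11/6)z + 1
q(z) = (-3)·L_0 + 4·L_1 + 8·L_2 + 6·L_3
Only the coefficient of z^3 is needed; take it from each L_i and combine:
(-3)·(-1/6) + 4·(1/2) + 8·(-1/2) + 6·(1/6) = -1/2

-1/2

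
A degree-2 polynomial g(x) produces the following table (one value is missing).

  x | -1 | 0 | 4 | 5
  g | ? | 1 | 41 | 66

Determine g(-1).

The 3 known values determine g uniquely (degree ≤ 2).
Evaluate each Lagrange basis at x = -1:
L_0(-1) = (-5)·(-6)/[(-4)·(-5)] = 3/2
L_1(-1) = (-1)·(-6)/[(4)·(-1)] = -3/2
L_2(-1) = (-1)·(-5)/[(5)·(1)] = 1
Sum: 1·(3/2) + 41·(-3/2) + 66·(1) = 6

6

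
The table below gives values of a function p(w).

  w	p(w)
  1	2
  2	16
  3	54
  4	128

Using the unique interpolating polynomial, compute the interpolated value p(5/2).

125/4

Evaluate each Lagrange basis at w = 5/2:
L_0(5/2) = (1/2)·(-1/2)·(-3/2)/[(-1)·(-2)·(-3)] = -1/16
L_1(5/2) = (3/2)·(-1/2)·(-3/2)/[(1)·(-1)·(-2)] = 9/16
L_2(5/2) = (3/2)·(1/2)·(-3/2)/[(2)·(1)·(-1)] = 9/16
L_3(5/2) = (3/2)·(1/2)·(-1/2)/[(3)·(2)·(1)] = -1/16
Sum: 2·(-1/16) + 16·(9/16) + 54·(9/16) + 128·(-1/16) = 125/4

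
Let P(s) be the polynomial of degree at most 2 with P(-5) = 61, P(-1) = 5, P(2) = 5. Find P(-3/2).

Evaluate each Lagrange basis at s = -3/2:
L_0(-3/2) = (-1/2)·(-7/2)/[(-4)·(-7)] = 1/16
L_1(-3/2) = (7/2)·(-7/2)/[(4)·(-3)] = 49/48
L_2(-3/2) = (7/2)·(-1/2)/[(7)·(3)] = -1/12
Sum: 61·(1/16) + 5·(49/48) + 5·(-1/12) = 17/2

17/2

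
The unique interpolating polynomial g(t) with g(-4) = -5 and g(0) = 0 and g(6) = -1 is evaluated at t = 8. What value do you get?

-18/5

L_0(8) = (8)·(2)/[(-4)·(-10)] = 2/5
L_1(8) = (12)·(2)/[(4)·(-6)] = -1
L_2(8) = (12)·(8)/[(10)·(6)] = 8/5
Sum: (-5)·(2/5) + 0 + (-1)·(8/5) = -18/5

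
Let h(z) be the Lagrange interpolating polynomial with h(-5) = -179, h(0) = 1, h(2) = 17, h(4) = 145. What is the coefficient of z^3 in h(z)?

2

The leading coefficient equals the top divided difference h[-5,0,2,4].
h[-5,0] = (1 - (-179)) / (0 - (-5)) = 36
h[0,2] = (17 - 1) / (2 - 0) = 8
h[2,4] = (145 - 17) / (4 - 2) = 64
h[-5,0,2] = (8 - 36) / (2 - (-5)) = -4
h[0,2,4] = (64 - 8) / (4 - 0) = 14
h[-5,0,2,4] = (14 - (-4)) / (4 - (-5)) = 2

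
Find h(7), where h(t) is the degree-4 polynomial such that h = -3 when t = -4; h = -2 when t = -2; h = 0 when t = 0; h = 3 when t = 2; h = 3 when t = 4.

L_0(7) = (9)·(7)·(5)·(3)/[(-2)·(-4)·(-6)·(-8)] = 315/128
L_1(7) = (11)·(7)·(5)·(3)/[(2)·(-2)·(-4)·(-6)] = -385/32
L_2(7) = (11)·(9)·(5)·(3)/[(4)·(2)·(-2)·(-4)] = 1485/64
L_3(7) = (11)·(9)·(7)·(3)/[(6)·(4)·(2)·(-2)] = -693/32
L_4(7) = (11)·(9)·(7)·(5)/[(8)·(6)·(4)·(2)] = 1155/128
Sum: (-3)·(315/128) + (-2)·(-385/32) + 0 + 3·(-693/32) + 3·(1155/128) = -679/32

-679/32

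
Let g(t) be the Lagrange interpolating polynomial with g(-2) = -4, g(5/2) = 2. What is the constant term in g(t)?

Build the Lagrange basis polynomials:
L_0(t) = (t - 5/2) / [-9/2] = -(2/9)t + 5/9
L_1(t) = (t + 2) / [9/2] = (2/9)t + 4/9
g(t) = (-4)·L_0 + 2·L_1
Only the constant term is needed; take it from each L_i and combine:
(-4)·(5/9) + 2·(4/9) = -4/3

-4/3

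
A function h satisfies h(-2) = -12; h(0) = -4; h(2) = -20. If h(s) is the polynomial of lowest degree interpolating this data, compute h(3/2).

L_0(3/2) = (3/2)·(-1/2)/[(-2)·(-4)] = -3/32
L_1(3/2) = (7/2)·(-1/2)/[(2)·(-2)] = 7/16
L_2(3/2) = (7/2)·(3/2)/[(4)·(2)] = 21/32
Sum: (-12)·(-3/32) + (-4)·(7/16) + (-20)·(21/32) = -55/4

-55/4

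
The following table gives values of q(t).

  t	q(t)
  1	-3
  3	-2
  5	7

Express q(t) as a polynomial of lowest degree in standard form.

q(t) = t^2 - (7/2)t - 1/2

Build the Lagrange basis polynomials:
L_0(t) = (t - 3)(t - 5) / [8] = (1/8)t^2 - t + 15/8
L_1(t) = (t - 1)(t - 5) / [-4] = -(1/4)t^2 + (3/2)t - 5/4
L_2(t) = (t - 1)(t - 3) / [8] = (1/8)t^2 - (1/2)t + 3/8
q(t) = (-3)·L_0 + (-2)·L_1 + 7·L_2
  (-3)·L_0(t) = -(3/8)t^2 + 3t - 45/8
  (-2)·L_1(t) = (1/2)t^2 - 3t + 5/2
  7·L_2(t) = (7/8)t^2 - (7/2)t + 21/8
Adding term by term: t^2 - (7/2)t - 1/2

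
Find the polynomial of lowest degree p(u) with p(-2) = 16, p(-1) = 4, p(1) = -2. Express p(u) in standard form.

Newton's divided differences:
p[-2,-1] = (4 - 16) / (-1 - (-2)) = -12
p[-1,1] = (-2 - 4) / (1 - (-1)) = -3
p[-2,-1,1] = (-3 - (-12)) / (1 - (-2)) = 3
p(u) = 16 + (-12)·(u + 2) + 3·(u + 2)(u + 1)
Expanding: p(u) = 3u^2 - 3u - 2

p(u) = 3u^2 - 3u - 2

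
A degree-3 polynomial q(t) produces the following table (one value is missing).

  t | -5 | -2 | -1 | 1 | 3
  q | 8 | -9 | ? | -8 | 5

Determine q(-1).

-109/10

The 4 known values determine q uniquely (degree ≤ 3).
Evaluate each Lagrange basis at t = -1:
L_0(-1) = (1)·(-2)·(-4)/[(-3)·(-6)·(-8)] = -1/18
L_1(-1) = (4)·(-2)·(-4)/[(3)·(-3)·(-5)] = 32/45
L_2(-1) = (4)·(1)·(-4)/[(6)·(3)·(-2)] = 4/9
L_3(-1) = (4)·(1)·(-2)/[(8)·(5)·(2)] = -1/10
Sum: 8·(-1/18) + (-9)·(32/45) + (-8)·(4/9) + 5·(-1/10) = -109/10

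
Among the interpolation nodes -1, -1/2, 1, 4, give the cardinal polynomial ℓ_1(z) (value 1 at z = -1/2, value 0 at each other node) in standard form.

ℓ_1(z) = (8/27)z^3 - (32/27)z^2 - (8/27)z + 32/27

ℓ_1(z) = (z + 1)(z - 1)(z - 4) / [(1/2)·(-3/2)·(-9/2)]
       = (z^3 - 4z^2 - z + 4) / (27/8)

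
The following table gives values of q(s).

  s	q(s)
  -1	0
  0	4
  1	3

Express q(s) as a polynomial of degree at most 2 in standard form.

q(s) = -(5/2)s^2 + (3/2)s + 4

Newton's divided differences:
q[-1,0] = (4 - 0) / (0 - (-1)) = 4
q[0,1] = (3 - 4) / (1 - 0) = -1
q[-1,0,1] = (-1 - 4) / (1 - (-1)) = -5/2
q(s) = 4·(s + 1) + (-5/2)·(s + 1)s
Expanding: q(s) = -(5/2)s^2 + (3/2)s + 4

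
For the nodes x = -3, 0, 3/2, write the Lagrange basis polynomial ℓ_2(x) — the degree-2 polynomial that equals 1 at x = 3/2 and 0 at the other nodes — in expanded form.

ℓ_2(x) = (4/27)x^2 + (4/9)x

ℓ_2(x) = (x + 3)x / [(9/2)·(3/2)]
       = (x^2 + 3x) / (27/4)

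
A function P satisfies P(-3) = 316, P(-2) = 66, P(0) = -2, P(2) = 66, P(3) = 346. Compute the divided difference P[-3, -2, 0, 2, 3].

4

P[-3,-2] = (66 - 316) / (-2 - (-3)) = -250
P[-2,0] = (-2 - 66) / (0 - (-2)) = -34
P[0,2] = (66 - (-2)) / (2 - 0) = 34
P[2,3] = (346 - 66) / (3 - 2) = 280
P[-3,-2,0] = (-34 - (-250)) / (0 - (-3)) = 72
P[-2,0,2] = (34 - (-34)) / (2 - (-2)) = 17
P[0,2,3] = (280 - 34) / (3 - 0) = 82
P[-3,-2,0,2] = (17 - 72) / (2 - (-3)) = -11
P[-2,0,2,3] = (82 - 17) / (3 - (-2)) = 13
P[-3,-2,0,2,3] = (13 - (-11)) / (3 - (-3)) = 4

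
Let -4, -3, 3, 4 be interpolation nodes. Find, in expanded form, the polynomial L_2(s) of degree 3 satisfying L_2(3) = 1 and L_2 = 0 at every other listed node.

L_2(s) = (s + 4)(s + 3)(s - 4) / [(7)·(6)·(-1)]
       = (s^3 + 3s^2 - 16s - 48) / (-42)

L_2(s) = -(1/42)s^3 - (1/14)s^2 + (8/21)s + 8/7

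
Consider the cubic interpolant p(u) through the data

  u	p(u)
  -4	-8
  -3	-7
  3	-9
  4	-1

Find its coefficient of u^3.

29/168

L_0(u) = (u + 3)(u - 3)(u - 4) / [-56] = -(1/56)u^3 + (1/14)u^2 + (9/56)u - 9/14
L_1(u) = (u + 4)(u - 3)(u - 4) / [42] = (1/42)u^3 - (1/14)u^2 - (8/21)u + 8/7
L_2(u) = (u + 4)(u + 3)(u - 4) / [-42] = -(1/42)u^3 - (1/14)u^2 + (8/21)u + 8/7
L_3(u) = (u + 4)(u + 3)(u - 3) / [56] = (1/56)u^3 + (1/14)u^2 - (9/56)u - 9/14
p(u) = (-8)·L_0 + (-7)·L_1 + (-9)·L_2 + (-1)·L_3
Only the coefficient of u^3 is needed; take it from each L_i and combine:
(-8)·(-1/56) + (-7)·(1/42) + (-9)·(-1/42) + (-1)·(1/56) = 29/168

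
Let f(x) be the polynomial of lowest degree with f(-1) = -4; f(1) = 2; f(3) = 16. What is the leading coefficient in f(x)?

1

L_0(x) = (x - 1)(x - 3) / [8] = (1/8)x^2 - (1/2)x + 3/8
L_1(x) = (x + 1)(x - 3) / [-4] = -(1/4)x^2 + (1/2)x + 3/4
L_2(x) = (x + 1)(x - 1) / [8] = (1/8)x^2 - 1/8
f(x) = (-4)·L_0 + 2·L_1 + 16·L_2
Only the coefficient of x^2 is needed; take it from each L_i and combine:
(-4)·(1/8) + 2·(-1/4) + 16·(1/8) = 1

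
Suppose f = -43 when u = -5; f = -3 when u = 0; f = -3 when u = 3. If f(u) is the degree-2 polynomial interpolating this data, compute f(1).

L_0(1) = (1)·(-2)/[(-5)·(-8)] = -1/20
L_1(1) = (6)·(-2)/[(5)·(-3)] = 4/5
L_2(1) = (6)·(1)/[(8)·(3)] = 1/4
Sum: (-43)·(-1/20) + (-3)·(4/5) + (-3)·(1/4) = -1

-1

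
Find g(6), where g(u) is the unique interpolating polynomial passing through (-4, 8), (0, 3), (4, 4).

Using Newton's divided-difference form:
g[-4,0] = (3 - 8) / (0 - (-4)) = -5/4
g[0,4] = (4 - 3) / (4 - 0) = 1/4
g[-4,0,4] = (1/4 - (-5/4)) / (4 - (-4)) = 3/16
g(6) = 8 + (-5/4)·(10) + (3/16)·(10)·(6) = 27/4

27/4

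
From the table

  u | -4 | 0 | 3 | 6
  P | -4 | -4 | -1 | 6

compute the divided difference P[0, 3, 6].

P[0,3] = (-1 - (-4)) / (3 - 0) = 1
P[3,6] = (6 - (-1)) / (6 - 3) = 7/3
P[0,3,6] = (7/3 - 1) / (6 - 0) = 2/9

2/9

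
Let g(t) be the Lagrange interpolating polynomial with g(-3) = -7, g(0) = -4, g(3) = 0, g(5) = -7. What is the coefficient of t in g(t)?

139/60

L_0(t) = t(t - 3)(t - 5) / [-144] = -(1/144)t^3 + (1/18)t^2 - (5/48)t
L_1(t) = (t + 3)(t - 3)(t - 5) / [45] = (1/45)t^3 - (1/9)t^2 - (1/5)t + 1
L_2(t) = (t + 3)t(t - 5) / [-36] = -(1/36)t^3 + (1/18)t^2 + (5/12)t
L_3(t) = (t + 3)t(t - 3) / [80] = (1/80)t^3 - (9/80)t
g(t) = (-7)·L_0 + (-4)·L_1 + 0·L_2 + (-7)·L_3
Only the coefficient of t is needed; take it from each L_i and combine:
(-7)·(-5/48) + (-4)·(-1/5) + 0·(5/12) + (-7)·(-9/80) = 139/60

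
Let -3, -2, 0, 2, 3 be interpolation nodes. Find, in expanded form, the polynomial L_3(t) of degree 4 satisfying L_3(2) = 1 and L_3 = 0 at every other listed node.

L_3(t) = -(1/40)t^4 - (1/20)t^3 + (9/40)t^2 + (9/20)t

L_3(t) = (t + 3)(t + 2)t(t - 3) / [(5)·(4)·(2)·(-1)]
       = (t^4 + 2t^3 - 9t^2 - 18t) / (-40)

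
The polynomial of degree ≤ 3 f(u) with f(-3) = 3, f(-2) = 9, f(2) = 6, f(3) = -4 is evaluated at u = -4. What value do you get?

Using Newton's divided-difference form:
f[-3,-2] = (9 - 3) / (-2 - (-3)) = 6
f[-2,2] = (6 - 9) / (2 - (-2)) = -3/4
f[2,3] = (-4 - 6) / (3 - 2) = -10
f[-3,-2,2] = (-3/4 - 6) / (2 - (-3)) = -27/20
f[-2,2,3] = (-10 - (-3/4)) / (3 - (-2)) = -37/20
f[-3,-2,2,3] = (-37/20 - (-27/20)) / (3 - (-3)) = -1/12
f(-4) = 3 + 6·(-1) + (-27/20)·(-1)·(-2) + (-1/12)·(-1)·(-2)·(-6) = -47/10

-47/10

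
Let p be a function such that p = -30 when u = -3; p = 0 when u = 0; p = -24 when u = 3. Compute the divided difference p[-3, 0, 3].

-3

p[-3,0] = (0 - (-30)) / (0 - (-3)) = 10
p[0,3] = (-24 - 0) / (3 - 0) = -8
p[-3,0,3] = (-8 - 10) / (3 - (-3)) = -3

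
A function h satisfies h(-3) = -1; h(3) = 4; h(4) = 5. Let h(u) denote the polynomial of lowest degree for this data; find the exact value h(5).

127/21

Evaluate each Lagrange basis at u = 5:
L_0(5) = (2)·(1)/[(-6)·(-7)] = 1/21
L_1(5) = (8)·(1)/[(6)·(-1)] = -4/3
L_2(5) = (8)·(2)/[(7)·(1)] = 16/7
Sum: (-1)·(1/21) + 4·(-4/3) + 5·(16/7) = 127/21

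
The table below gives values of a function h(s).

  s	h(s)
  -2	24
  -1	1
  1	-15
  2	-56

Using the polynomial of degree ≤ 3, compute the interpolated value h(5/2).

-381/4

Using Newton's divided-difference form:
h[-2,-1] = (1 - 24) / (-1 - (-2)) = -23
h[-1,1] = (-15 - 1) / (1 - (-1)) = -8
h[1,2] = (-56 - (-15)) / (2 - 1) = -41
h[-2,-1,1] = (-8 - (-23)) / (1 - (-2)) = 5
h[-1,1,2] = (-41 - (-8)) / (2 - (-1)) = -11
h[-2,-1,1,2] = (-11 - 5) / (2 - (-2)) = -4
h(5/2) = 24 + (-23)·(9/2) + 5·(9/2)·(7/2) + (-4)·(9/2)·(7/2)·(3/2) = -381/4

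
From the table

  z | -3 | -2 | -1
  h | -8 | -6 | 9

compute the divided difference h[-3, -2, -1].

h[-3,-2] = (-6 - (-8)) / (-2 - (-3)) = 2
h[-2,-1] = (9 - (-6)) / (-1 - (-2)) = 15
h[-3,-2,-1] = (15 - 2) / (-1 - (-3)) = 13/2

13/2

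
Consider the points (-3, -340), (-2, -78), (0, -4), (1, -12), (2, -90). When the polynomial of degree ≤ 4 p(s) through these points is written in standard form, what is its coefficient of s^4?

-4

The leading coefficient equals the top divided difference p[-3,-2,0,1,2].
p[-3,-2] = (-78 - (-340)) / (-2 - (-3)) = 262
p[-2,0] = (-4 - (-78)) / (0 - (-2)) = 37
p[0,1] = (-12 - (-4)) / (1 - 0) = -8
p[1,2] = (-90 - (-12)) / (2 - 1) = -78
p[-3,-2,0] = (37 - 262) / (0 - (-3)) = -75
p[-2,0,1] = (-8 - 37) / (1 - (-2)) = -15
p[0,1,2] = (-78 - (-8)) / (2 - 0) = -35
p[-3,-2,0,1] = (-15 - (-75)) / (1 - (-3)) = 15
p[-2,0,1,2] = (-35 - (-15)) / (2 - (-2)) = -5
p[-3,-2,0,1,2] = (-5 - 15) / (2 - (-3)) = -4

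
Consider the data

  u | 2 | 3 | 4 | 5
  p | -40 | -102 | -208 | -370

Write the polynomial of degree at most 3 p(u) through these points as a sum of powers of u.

Newton's divided differences:
p[2,3] = (-102 - (-40)) / (3 - 2) = -62
p[3,4] = (-208 - (-102)) / (4 - 3) = -106
p[4,5] = (-370 - (-208)) / (5 - 4) = -162
p[2,3,4] = (-106 - (-62)) / (4 - 2) = -22
p[3,4,5] = (-162 - (-106)) / (5 - 3) = -28
p[2,3,4,5] = (-28 - (-22)) / (5 - 2) = -2
p(u) = -40 + (-62)·(u - 2) + (-22)·(u - 2)(u - 3) + (-2)·(u - 2)(u - 3)(u - 4)
Expanding: p(u) = -2u^3 - 4u^2 - 4u

p(u) = -2u^3 - 4u^2 - 4u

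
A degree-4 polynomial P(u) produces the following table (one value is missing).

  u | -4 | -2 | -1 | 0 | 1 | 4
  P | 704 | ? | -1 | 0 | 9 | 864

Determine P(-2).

The 5 known values determine P uniquely (degree ≤ 4).
Evaluate each Lagrange basis at u = -2:
L_0(-2) = (-1)·(-2)·(-3)·(-6)/[(-3)·(-4)·(-5)·(-8)] = 3/40
L_1(-2) = (2)·(-2)·(-3)·(-6)/[(3)·(-1)·(-2)·(-5)] = 12/5
L_2(-2) = (2)·(-1)·(-3)·(-6)/[(4)·(1)·(-1)·(-4)] = -9/4
L_3(-2) = (2)·(-1)·(-2)·(-6)/[(5)·(2)·(1)·(-3)] = 4/5
L_4(-2) = (2)·(-1)·(-2)·(-3)/[(8)·(5)·(4)·(3)] = -1/40
Sum: 704·(3/40) + (-1)·(12/5) + 0 + 9·(4/5) + 864·(-1/40) = 36

36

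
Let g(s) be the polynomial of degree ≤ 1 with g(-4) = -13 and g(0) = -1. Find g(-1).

-4

Evaluate each Lagrange basis at s = -1:
L_0(-1) = (-1)/[(-4)] = 1/4
L_1(-1) = (3)/[(4)] = 3/4
Sum: (-13)·(1/4) + (-1)·(3/4) = -4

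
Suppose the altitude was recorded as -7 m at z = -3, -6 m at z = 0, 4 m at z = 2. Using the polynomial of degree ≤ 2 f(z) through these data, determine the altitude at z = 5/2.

23/3

Evaluate each Lagrange basis at z = 5/2:
L_0(5/2) = (5/2)·(1/2)/[(-3)·(-5)] = 1/12
L_1(5/2) = (11/2)·(1/2)/[(3)·(-2)] = -11/24
L_2(5/2) = (11/2)·(5/2)/[(5)·(2)] = 11/8
Sum: (-7)·(1/12) + (-6)·(-11/24) + 4·(11/8) = 23/3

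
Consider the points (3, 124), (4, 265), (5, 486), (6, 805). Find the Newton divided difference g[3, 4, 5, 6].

g[3,4] = (265 - 124) / (4 - 3) = 141
g[4,5] = (486 - 265) / (5 - 4) = 221
g[5,6] = (805 - 486) / (6 - 5) = 319
g[3,4,5] = (221 - 141) / (5 - 3) = 40
g[4,5,6] = (319 - 221) / (6 - 4) = 49
g[3,4,5,6] = (49 - 40) / (6 - 3) = 3

3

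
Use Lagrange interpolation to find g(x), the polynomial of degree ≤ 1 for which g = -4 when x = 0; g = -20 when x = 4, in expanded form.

g(x) = -4x - 4

Build the Lagrange basis polynomials:
L_0(x) = (x - 4) / [-4] = -(1/4)x + 1
L_1(x) = x / [4] = (1/4)x
g(x) = (-4)·L_0 + (-20)·L_1
  (-4)·L_0(x) = x - 4
  (-20)·L_1(x) = -5x
Adding term by term: -4x - 4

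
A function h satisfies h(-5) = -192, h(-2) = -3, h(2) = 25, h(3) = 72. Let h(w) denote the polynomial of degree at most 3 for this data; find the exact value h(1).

Using Newton's divided-difference form:
h[-5,-2] = (-3 - (-192)) / (-2 - (-5)) = 63
h[-2,2] = (25 - (-3)) / (2 - (-2)) = 7
h[2,3] = (72 - 25) / (3 - 2) = 47
h[-5,-2,2] = (7 - 63) / (2 - (-5)) = -8
h[-2,2,3] = (47 - 7) / (3 - (-2)) = 8
h[-5,-2,2,3] = (8 - (-8)) / (3 - (-5)) = 2
h(1) = -192 + 63·(6) + (-8)·(6)·(3) + 2·(6)·(3)·(-1) = 6

6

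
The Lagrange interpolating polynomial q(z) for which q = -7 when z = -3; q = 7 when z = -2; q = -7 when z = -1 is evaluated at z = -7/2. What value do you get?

-49/2

L_0(-7/2) = (-3/2)·(-5/2)/[(-1)·(-2)] = 15/8
L_1(-7/2) = (-1/2)·(-5/2)/[(1)·(-1)] = -5/4
L_2(-7/2) = (-1/2)·(-3/2)/[(2)·(1)] = 3/8
Sum: (-7)·(15/8) + 7·(-5/4) + (-7)·(3/8) = -49/2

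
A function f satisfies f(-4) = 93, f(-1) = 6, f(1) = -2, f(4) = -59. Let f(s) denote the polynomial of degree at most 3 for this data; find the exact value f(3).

-26

L_0(3) = (4)·(2)·(-1)/[(-3)·(-5)·(-8)] = 1/15
L_1(3) = (7)·(2)·(-1)/[(3)·(-2)·(-5)] = -7/15
L_2(3) = (7)·(4)·(-1)/[(5)·(2)·(-3)] = 14/15
L_3(3) = (7)·(4)·(2)/[(8)·(5)·(3)] = 7/15
Sum: 93·(1/15) + 6·(-7/15) + (-2)·(14/15) + (-59)·(7/15) = -26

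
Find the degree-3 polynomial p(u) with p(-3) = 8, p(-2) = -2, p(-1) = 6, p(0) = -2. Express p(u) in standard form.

p(u) = -(17/3)u^3 - 25u^2 - (82/3)u - 2

Build the Lagrange basis polynomials:
L_0(u) = (u + 2)(u + 1)u / [-6] = -(1/6)u^3 - (1/2)u^2 - (1/3)u
L_1(u) = (u + 3)(u + 1)u / [2] = (1/2)u^3 + 2u^2 + (3/2)u
L_2(u) = (u + 3)(u + 2)u / [-2] = -(1/2)u^3 - (5/2)u^2 - 3u
L_3(u) = (u + 3)(u + 2)(u + 1) / [6] = (1/6)u^3 + u^2 + (11/6)u + 1
p(u) = 8·L_0 + (-2)·L_1 + 6·L_2 + (-2)·L_3
  8·L_0(u) = -(4/3)u^3 - 4u^2 - (8/3)u
  (-2)·L_1(u) = -u^3 - 4u^2 - 3u
  6·L_2(u) = -3u^3 - 15u^2 - 18u
  (-2)·L_3(u) = -(1/3)u^3 - 2u^2 - (11/3)u - 2
Adding term by term: -(17/3)u^3 - 25u^2 - (82/3)u - 2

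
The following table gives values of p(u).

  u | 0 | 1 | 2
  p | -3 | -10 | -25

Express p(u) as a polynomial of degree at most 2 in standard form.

L_0(u) = (u - 1)(u - 2) / [2] = (1/2)u^2 - (3/2)u + 1
L_1(u) = u(u - 2) / [-1] = -u^2 + 2u
L_2(u) = u(u - 1) / [2] = (1/2)u^2 - (1/2)u
p(u) = (-3)·L_0 + (-10)·L_1 + (-25)·L_2
  (-3)·L_0(u) = -(3/2)u^2 + (9/2)u - 3
  (-10)·L_1(u) = 10u^2 - 20u
  (-25)·L_2(u) = -(25/2)u^2 + (25/2)u
Adding term by term: -4u^2 - 3u - 3

p(u) = -4u^2 - 3u - 3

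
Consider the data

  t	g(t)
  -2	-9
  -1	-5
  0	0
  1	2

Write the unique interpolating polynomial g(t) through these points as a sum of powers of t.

g(t) = -(2/3)t^3 - (3/2)t^2 + (25/6)t

L_0(t) = (t + 1)t(t - 1) / [-6] = -(1/6)t^3 + (1/6)t
L_1(t) = (t + 2)t(t - 1) / [2] = (1/2)t^3 + (1/2)t^2 - t
L_2(t) = (t + 2)(t + 1)(t - 1) / [-2] = -(1/2)t^3 - t^2 + (1/2)t + 1
L_3(t) = (t + 2)(t + 1)t / [6] = (1/6)t^3 + (1/2)t^2 + (1/3)t
g(t) = (-9)·L_0 + (-5)·L_1 + 0·L_2 + 2·L_3
  (-9)·L_0(t) = (3/2)t^3 - (3/2)t
  (-5)·L_1(t) = -(5/2)t^3 - (5/2)t^2 + 5t
  0·L_2(t) = 0
  2·L_3(t) = (1/3)t^3 + t^2 + (2/3)t
Adding term by term: -(2/3)t^3 - (3/2)t^2 + (25/6)t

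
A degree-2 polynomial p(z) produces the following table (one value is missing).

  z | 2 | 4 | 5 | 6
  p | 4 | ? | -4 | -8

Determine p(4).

The 3 known values determine p uniquely (degree ≤ 2).
Evaluate each Lagrange basis at z = 4:
L_0(4) = (-1)·(-2)/[(-3)·(-4)] = 1/6
L_1(4) = (2)·(-2)/[(3)·(-1)] = 4/3
L_2(4) = (2)·(-1)/[(4)·(1)] = -1/2
Sum: 4·(1/6) + (-4)·(4/3) + (-8)·(-1/2) = -2/3

-2/3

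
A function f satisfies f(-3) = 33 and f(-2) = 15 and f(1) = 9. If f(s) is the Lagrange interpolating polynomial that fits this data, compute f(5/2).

33

Evaluate each Lagrange basis at s = 5/2:
L_0(5/2) = (9/2)·(3/2)/[(-1)·(-4)] = 27/16
L_1(5/2) = (11/2)·(3/2)/[(1)·(-3)] = -11/4
L_2(5/2) = (11/2)·(9/2)/[(4)·(3)] = 33/16
Sum: 33·(27/16) + 15·(-11/4) + 9·(33/16) = 33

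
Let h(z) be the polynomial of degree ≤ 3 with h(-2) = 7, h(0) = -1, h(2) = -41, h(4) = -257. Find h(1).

L_0(1) = (1)·(-1)·(-3)/[(-2)·(-4)·(-6)] = -1/16
L_1(1) = (3)·(-1)·(-3)/[(2)·(-2)·(-4)] = 9/16
L_2(1) = (3)·(1)·(-3)/[(4)·(2)·(-2)] = 9/16
L_3(1) = (3)·(1)·(-1)/[(6)·(4)·(2)] = -1/16
Sum: 7·(-1/16) + (-1)·(9/16) + (-41)·(9/16) + (-257)·(-1/16) = -8

-8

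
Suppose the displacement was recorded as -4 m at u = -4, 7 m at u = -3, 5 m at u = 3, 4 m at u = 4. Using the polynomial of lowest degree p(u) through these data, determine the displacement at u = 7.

Evaluate each Lagrange basis at u = 7:
L_0(7) = (10)·(4)·(3)/[(-1)·(-7)·(-8)] = -15/7
L_1(7) = (11)·(4)·(3)/[(1)·(-6)·(-7)] = 22/7
L_2(7) = (11)·(10)·(3)/[(7)·(6)·(-1)] = -55/7
L_3(7) = (11)·(10)·(4)/[(8)·(7)·(1)] = 55/7
Sum: (-4)·(-15/7) + 7·(22/7) + 5·(-55/7) + 4·(55/7) = 159/7

159/7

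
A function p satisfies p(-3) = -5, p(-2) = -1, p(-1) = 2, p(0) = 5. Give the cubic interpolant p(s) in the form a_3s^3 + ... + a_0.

Newton's divided differences:
p[-3,-2] = (-1 - (-5)) / (-2 - (-3)) = 4
p[-2,-1] = (2 - (-1)) / (-1 - (-2)) = 3
p[-1,0] = (5 - 2) / (0 - (-1)) = 3
p[-3,-2,-1] = (3 - 4) / (-1 - (-3)) = -1/2
p[-2,-1,0] = (3 - 3) / (0 - (-2)) = 0
p[-3,-2,-1,0] = (0 - (-1/2)) / (0 - (-3)) = 1/6
p(s) = -5 + 4·(s + 3) + (-1/2)·(s + 3)(s + 2) + (1/6)·(s + 3)(s + 2)(s + 1)
Expanding: p(s) = (1/6)s^3 + (1/2)s^2 + (10/3)s + 5

p(s) = (1/6)s^3 + (1/2)s^2 + (10/3)s + 5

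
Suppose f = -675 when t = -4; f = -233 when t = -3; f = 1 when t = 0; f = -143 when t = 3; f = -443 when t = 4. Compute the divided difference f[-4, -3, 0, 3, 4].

-2

f[-4,-3] = (-233 - (-675)) / (-3 - (-4)) = 442
f[-3,0] = (1 - (-233)) / (0 - (-3)) = 78
f[0,3] = (-143 - 1) / (3 - 0) = -48
f[3,4] = (-443 - (-143)) / (4 - 3) = -300
f[-4,-3,0] = (78 - 442) / (0 - (-4)) = -91
f[-3,0,3] = (-48 - 78) / (3 - (-3)) = -21
f[0,3,4] = (-300 - (-48)) / (4 - 0) = -63
f[-4,-3,0,3] = (-21 - (-91)) / (3 - (-4)) = 10
f[-3,0,3,4] = (-63 - (-21)) / (4 - (-3)) = -6
f[-4,-3,0,3,4] = (-6 - 10) / (4 - (-4)) = -2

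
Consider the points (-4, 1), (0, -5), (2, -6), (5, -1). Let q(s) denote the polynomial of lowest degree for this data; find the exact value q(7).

L_0(7) = (7)·(5)·(2)/[(-4)·(-6)·(-9)] = -35/108
L_1(7) = (11)·(5)·(2)/[(4)·(-2)·(-5)] = 11/4
L_2(7) = (11)·(7)·(2)/[(6)·(2)·(-3)] = -77/18
L_3(7) = (11)·(7)·(5)/[(9)·(5)·(3)] = 77/27
Sum: 1·(-35/108) + (-5)·(11/4) + (-6)·(-77/18) + (-1)·(77/27) = 236/27

236/27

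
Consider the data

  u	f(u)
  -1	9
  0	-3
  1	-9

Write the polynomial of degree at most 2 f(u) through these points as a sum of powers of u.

f(u) = 3u^2 - 9u - 3

Build the Lagrange basis polynomials:
L_0(u) = u(u - 1) / [2] = (1/2)u^2 - (1/2)u
L_1(u) = (u + 1)(u - 1) / [-1] = -u^2 + 1
L_2(u) = (u + 1)u / [2] = (1/2)u^2 + (1/2)u
f(u) = 9·L_0 + (-3)·L_1 + (-9)·L_2
  9·L_0(u) = (9/2)u^2 - (9/2)u
  (-3)·L_1(u) = 3u^2 - 3
  (-9)·L_2(u) = -(9/2)u^2 - (9/2)u
Adding term by term: 3u^2 - 9u - 3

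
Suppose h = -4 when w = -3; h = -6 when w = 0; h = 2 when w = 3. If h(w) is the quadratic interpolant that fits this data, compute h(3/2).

Evaluate each Lagrange basis at w = 3/2:
L_0(3/2) = (3/2)·(-3/2)/[(-3)·(-6)] = -1/8
L_1(3/2) = (9/2)·(-3/2)/[(3)·(-3)] = 3/4
L_2(3/2) = (9/2)·(3/2)/[(6)·(3)] = 3/8
Sum: (-4)·(-1/8) + (-6)·(3/4) + 2·(3/8) = -13/4

-13/4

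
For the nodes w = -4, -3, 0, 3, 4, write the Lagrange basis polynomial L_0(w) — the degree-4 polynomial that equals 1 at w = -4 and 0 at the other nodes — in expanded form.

L_0(w) = (1/224)w^4 - (1/56)w^3 - (9/224)w^2 + (9/56)w

L_0(w) = (w + 3)w(w - 3)(w - 4) / [(-1)·(-4)·(-7)·(-8)]
       = (w^4 - 4w^3 - 9w^2 + 36w) / (224)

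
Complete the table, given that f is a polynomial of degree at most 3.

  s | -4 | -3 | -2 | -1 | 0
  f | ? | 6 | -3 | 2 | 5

The 4 known values determine f uniquely (degree ≤ 3).
Evaluate each Lagrange basis at s = -4:
L_0(-4) = (-2)·(-3)·(-4)/[(-1)·(-2)·(-3)] = 4
L_1(-4) = (-1)·(-3)·(-4)/[(1)·(-1)·(-2)] = -6
L_2(-4) = (-1)·(-2)·(-4)/[(2)·(1)·(-1)] = 4
L_3(-4) = (-1)·(-2)·(-3)/[(3)·(2)·(1)] = -1
Sum: 6·(4) + (-3)·(-6) + 2·(4) + 5·(-1) = 45

45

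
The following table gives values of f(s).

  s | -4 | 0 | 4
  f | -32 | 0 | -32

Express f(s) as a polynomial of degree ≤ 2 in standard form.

Build the Lagrange basis polynomials:
L_0(s) = s(s - 4) / [32] = (1/32)s^2 - (1/8)s
L_1(s) = (s + 4)(s - 4) / [-16] = -(1/16)s^2 + 1
L_2(s) = (s + 4)s / [32] = (1/32)s^2 + (1/8)s
f(s) = (-32)·L_0 + 0·L_1 + (-32)·L_2
  (-32)·L_0(s) = -s^2 + 4s
  0·L_1(s) = 0
  (-32)·L_2(s) = -s^2 - 4s
Adding term by term: -2s^2

f(s) = -2s^2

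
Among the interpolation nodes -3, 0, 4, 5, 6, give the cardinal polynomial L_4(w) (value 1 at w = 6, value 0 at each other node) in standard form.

L_4(w) = (1/108)w^4 - (1/18)w^3 - (7/108)w^2 + (5/9)w

L_4(w) = (w + 3)w(w - 4)(w - 5) / [(9)·(6)·(2)·(1)]
       = (w^4 - 6w^3 - 7w^2 + 60w) / (108)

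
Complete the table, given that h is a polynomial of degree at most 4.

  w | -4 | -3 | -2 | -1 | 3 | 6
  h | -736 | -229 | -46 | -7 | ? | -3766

-211

The 5 known values determine h uniquely (degree ≤ 4).
L_0(3) = (6)·(5)·(4)·(-3)/[(-1)·(-2)·(-3)·(-10)] = -6
L_1(3) = (7)·(5)·(4)·(-3)/[(1)·(-1)·(-2)·(-9)] = 70/3
L_2(3) = (7)·(6)·(4)·(-3)/[(2)·(1)·(-1)·(-8)] = -63/2
L_3(3) = (7)·(6)·(5)·(-3)/[(3)·(2)·(1)·(-7)] = 15
L_4(3) = (7)·(6)·(5)·(4)/[(10)·(9)·(8)·(7)] = 1/6
Sum: (-736)·(-6) + (-229)·(70/3) + (-46)·(-63/2) + (-7)·(15) + (-3766)·(1/6) = -211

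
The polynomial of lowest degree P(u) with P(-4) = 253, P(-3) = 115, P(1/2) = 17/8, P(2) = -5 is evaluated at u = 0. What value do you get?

Using Newton's divided-difference form:
P[-4,-3] = (115 - 253) / (-3 - (-4)) = -138
P[-3,1/2] = (17/8 - 115) / (1/2 - (-3)) = -129/4
P[1/2,2] = (-5 - 17/8) / (2 - 1/2) = -19/4
P[-4,-3,1/2] = (-129/4 - (-138)) / (1/2 - (-4)) = 47/2
P[-3,1/2,2] = (-19/4 - (-129/4)) / (2 - (-3)) = 11/2
P[-4,-3,1/2,2] = (11/2 - 47/2) / (2 - (-4)) = -3
P(0) = 253 + (-138)·(4) + (47/2)·(4)·(3) + (-3)·(4)·(3)·(-1/2) = 1

1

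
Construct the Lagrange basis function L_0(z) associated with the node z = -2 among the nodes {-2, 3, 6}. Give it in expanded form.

L_0(z) = (1/40)z^2 - (9/40)z + 9/20

L_0(z) = (z - 3)(z - 6) / [(-5)·(-8)]
       = (z^2 - 9z + 18) / (40)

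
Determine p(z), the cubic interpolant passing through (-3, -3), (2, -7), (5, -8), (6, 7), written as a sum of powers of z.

L_0(z) = (z - 2)(z - 5)(z - 6) / [-360] = -(1/360)z^3 + (13/360)z^2 - (13/90)z + 1/6
L_1(z) = (z + 3)(z - 5)(z - 6) / [60] = (1/60)z^3 - (2/15)z^2 - (1/20)z + 3/2
L_2(z) = (z + 3)(z - 2)(z - 6) / [-24] = -(1/24)z^3 + (5/24)z^2 + (1/2)z - 3/2
L_3(z) = (z + 3)(z - 2)(z - 5) / [36] = (1/36)z^3 - (1/9)z^2 - (11/36)z + 5/6
p(z) = (-3)·L_0 + (-7)·L_1 + (-8)·L_2 + 7·L_3
  (-3)·L_0(z) = (1/120)z^3 - (13/120)z^2 + (13/30)z - 1/2
  (-7)·L_1(z) = -(7/60)z^3 + (14/15)z^2 + (7/20)z - 21/2
  (-8)·L_2(z) = (1/3)z^3 - (5/3)z^2 - 4z + 12
  7·L_3(z) = (7/36)z^3 - (7/9)z^2 - (77/36)z + 35/6
Adding term by term: (151/360)z^3 - (583/360)z^2 - (241/45)z + 41/6

p(z) = (151/360)z^3 - (583/360)z^2 - (241/45)z + 41/6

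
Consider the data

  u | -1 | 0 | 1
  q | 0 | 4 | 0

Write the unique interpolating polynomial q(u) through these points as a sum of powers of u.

Build the Lagrange basis polynomials:
L_0(u) = u(u - 1) / [2] = (1/2)u^2 - (1/2)u
L_1(u) = (u + 1)(u - 1) / [-1] = -u^2 + 1
L_2(u) = (u + 1)u / [2] = (1/2)u^2 + (1/2)u
q(u) = 0·L_0 + 4·L_1 + 0·L_2
  0·L_0(u) = 0
  4·L_1(u) = -4u^2 + 4
  0·L_2(u) = 0
Adding term by term: -4u^2 + 4

q(u) = -4u^2 + 4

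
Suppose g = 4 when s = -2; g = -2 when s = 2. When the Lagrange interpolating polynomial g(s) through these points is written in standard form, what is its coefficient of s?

Build the Lagrange basis polynomials:
L_0(s) = (s - 2) / [-4] = -(1/4)s + 1/2
L_1(s) = (s + 2) / [4] = (1/4)s + 1/2
g(s) = 4·L_0 + (-2)·L_1
Only the coefficient of s is needed; take it from each L_i and combine:
4·(-1/4) + (-2)·(1/4) = -3/2

-3/2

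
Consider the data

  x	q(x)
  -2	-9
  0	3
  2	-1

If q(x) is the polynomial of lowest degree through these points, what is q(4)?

L_0(4) = (4)·(2)/[(-2)·(-4)] = 1
L_1(4) = (6)·(2)/[(2)·(-2)] = -3
L_2(4) = (6)·(4)/[(4)·(2)] = 3
Sum: (-9)·(1) + 3·(-3) + (-1)·(3) = -21

-21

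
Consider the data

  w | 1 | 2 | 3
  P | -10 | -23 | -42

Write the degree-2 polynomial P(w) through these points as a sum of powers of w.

P(w) = -3w^2 - 4w - 3

Newton's divided differences:
P[1,2] = (-23 - (-10)) / (2 - 1) = -13
P[2,3] = (-42 - (-23)) / (3 - 2) = -19
P[1,2,3] = (-19 - (-13)) / (3 - 1) = -3
P(w) = -10 + (-13)·(w - 1) + (-3)·(w - 1)(w - 2)
Expanding: P(w) = -3w^2 - 4w - 3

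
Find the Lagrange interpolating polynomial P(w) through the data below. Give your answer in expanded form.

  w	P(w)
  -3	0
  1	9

P(w) = (9/4)w + 27/4

Build the Lagrange basis polynomials:
L_0(w) = (w - 1) / [-4] = -(1/4)w + 1/4
L_1(w) = (w + 3) / [4] = (1/4)w + 3/4
P(w) = 0·L_0 + 9·L_1
  0·L_0(w) = 0
  9·L_1(w) = (9/4)w + 27/4
Adding term by term: (9/4)w + 27/4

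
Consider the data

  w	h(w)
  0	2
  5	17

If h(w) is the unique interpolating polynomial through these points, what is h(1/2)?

Evaluate each Lagrange basis at w = 1/2:
L_0(1/2) = (-9/2)/[(-5)] = 9/10
L_1(1/2) = (1/2)/[(5)] = 1/10
Sum: 2·(9/10) + 17·(1/10) = 7/2

7/2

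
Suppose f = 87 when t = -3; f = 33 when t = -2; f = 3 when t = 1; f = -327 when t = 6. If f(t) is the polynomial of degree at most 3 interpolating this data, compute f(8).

Evaluate each Lagrange basis at t = 8:
L_0(8) = (10)·(7)·(2)/[(-1)·(-4)·(-9)] = -35/9
L_1(8) = (11)·(7)·(2)/[(1)·(-3)·(-8)] = 77/12
L_2(8) = (11)·(10)·(2)/[(4)·(3)·(-5)] = -11/3
L_3(8) = (11)·(10)·(7)/[(9)·(8)·(5)] = 77/36
Sum: 87·(-35/9) + 33·(77/12) + 3·(-11/3) + (-327)·(77/36) = -837

-837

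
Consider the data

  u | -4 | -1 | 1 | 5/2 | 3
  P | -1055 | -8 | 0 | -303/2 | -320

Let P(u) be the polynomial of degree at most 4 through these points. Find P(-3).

Using Newton's divided-difference form:
P[-4,-1] = (-8 - (-1055)) / (-1 - (-4)) = 349
P[-1,1] = (0 - (-8)) / (1 - (-1)) = 4
P[1,5/2] = (-303/2 - 0) / (5/2 - 1) = -101
P[5/2,3] = (-320 - (-303/2)) / (3 - 5/2) = -337
P[-4,-1,1] = (4 - 349) / (1 - (-4)) = -69
P[-1,1,5/2] = (-101 - 4) / (5/2 - (-1)) = -30
P[1,5/2,3] = (-337 - (-101)) / (3 - 1) = -118
P[-4,-1,1,5/2] = (-30 - (-69)) / (5/2 - (-4)) = 6
P[-1,1,5/2,3] = (-118 - (-30)) / (3 - (-1)) = -22
P[-4,-1,1,5/2,3] = (-22 - 6) / (3 - (-4)) = -4
P(-3) = -1055 + 349·(1) + (-69)·(1)·(-2) + 6·(1)·(-2)·(-4) + (-4)·(1)·(-2)·(-4)·(-11/2) = -344

-344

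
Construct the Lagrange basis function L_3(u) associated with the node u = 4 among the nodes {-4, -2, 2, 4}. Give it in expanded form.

L_3(u) = (1/96)u^3 + (1/24)u^2 - (1/24)u - 1/6

L_3(u) = (u + 4)(u + 2)(u - 2) / [(8)·(6)·(2)]
       = (u^3 + 4u^2 - 4u - 16) / (96)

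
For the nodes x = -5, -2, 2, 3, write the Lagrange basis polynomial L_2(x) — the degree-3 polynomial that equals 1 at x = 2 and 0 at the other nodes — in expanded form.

L_2(x) = -(1/28)x^3 - (1/7)x^2 + (11/28)x + 15/14

L_2(x) = (x + 5)(x + 2)(x - 3) / [(7)·(4)·(-1)]
       = (x^3 + 4x^2 - 11x - 30) / (-28)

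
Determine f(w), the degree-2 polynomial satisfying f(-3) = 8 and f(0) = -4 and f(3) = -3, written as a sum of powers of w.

f(w) = (13/18)w^2 - (11/6)w - 4

Newton's divided differences:
f[-3,0] = (-4 - 8) / (0 - (-3)) = -4
f[0,3] = (-3 - (-4)) / (3 - 0) = 1/3
f[-3,0,3] = (1/3 - (-4)) / (3 - (-3)) = 13/18
f(w) = 8 + (-4)·(w + 3) + (13/18)·(w + 3)w
Expanding: f(w) = (13/18)w^2 - (11/6)w - 4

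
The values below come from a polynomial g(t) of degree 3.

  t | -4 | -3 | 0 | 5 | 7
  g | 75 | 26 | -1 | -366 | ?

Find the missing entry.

-904

The 4 known values determine g uniquely (degree ≤ 3).
L_0(7) = (10)·(7)·(2)/[(-1)·(-4)·(-9)] = -35/9
L_1(7) = (11)·(7)·(2)/[(1)·(-3)·(-8)] = 77/12
L_2(7) = (11)·(10)·(2)/[(4)·(3)·(-5)] = -11/3
L_3(7) = (11)·(10)·(7)/[(9)·(8)·(5)] = 77/36
Sum: 75·(-35/9) + 26·(77/12) + (-1)·(-11/3) + (-366)·(77/36) = -904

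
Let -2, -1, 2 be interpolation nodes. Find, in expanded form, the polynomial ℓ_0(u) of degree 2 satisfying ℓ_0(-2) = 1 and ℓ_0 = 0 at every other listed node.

ℓ_0(u) = (u + 1)(u - 2) / [(-1)·(-4)]
       = (u^2 - u - 2) / (4)

ℓ_0(u) = (1/4)u^2 - (1/4)u - 1/2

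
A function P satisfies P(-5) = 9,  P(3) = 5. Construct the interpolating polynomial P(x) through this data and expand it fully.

P(x) = -(1/2)x + 13/2

L_0(x) = (x - 3) / [-8] = -(1/8)x + 3/8
L_1(x) = (x + 5) / [8] = (1/8)x + 5/8
P(x) = 9·L_0 + 5·L_1
  9·L_0(x) = -(9/8)x + 27/8
  5·L_1(x) = (5/8)x + 25/8
Adding term by term: -(1/2)x + 13/2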